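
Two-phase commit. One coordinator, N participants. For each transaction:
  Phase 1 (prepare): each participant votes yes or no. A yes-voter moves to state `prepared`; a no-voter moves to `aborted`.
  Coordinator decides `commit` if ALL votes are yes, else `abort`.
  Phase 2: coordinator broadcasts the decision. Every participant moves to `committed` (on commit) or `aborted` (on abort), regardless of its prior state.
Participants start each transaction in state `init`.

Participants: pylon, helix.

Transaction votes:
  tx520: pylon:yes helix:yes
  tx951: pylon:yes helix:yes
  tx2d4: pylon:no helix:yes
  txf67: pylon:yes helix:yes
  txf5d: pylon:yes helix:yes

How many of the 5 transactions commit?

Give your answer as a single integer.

Answer: 4

Derivation:
tx520: all yes -> commit (commits=1)
tx951: all yes -> commit (commits=2)
tx2d4: no from pylon -> abort (commits=2)
txf67: all yes -> commit (commits=3)
txf5d: all yes -> commit (commits=4)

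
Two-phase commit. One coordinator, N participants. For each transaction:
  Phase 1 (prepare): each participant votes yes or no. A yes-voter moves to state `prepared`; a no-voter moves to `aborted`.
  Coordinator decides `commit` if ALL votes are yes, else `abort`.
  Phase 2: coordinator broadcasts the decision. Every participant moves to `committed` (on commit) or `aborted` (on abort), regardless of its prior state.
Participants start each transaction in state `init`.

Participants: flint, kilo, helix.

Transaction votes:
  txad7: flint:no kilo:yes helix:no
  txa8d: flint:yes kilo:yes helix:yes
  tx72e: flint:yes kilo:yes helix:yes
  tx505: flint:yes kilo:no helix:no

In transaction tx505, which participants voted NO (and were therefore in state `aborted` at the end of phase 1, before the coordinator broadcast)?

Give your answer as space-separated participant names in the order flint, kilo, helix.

Answer: kilo helix

Derivation:
Txn tx505 phase 1: flint yes -> prepared; kilo no -> aborted; helix no -> aborted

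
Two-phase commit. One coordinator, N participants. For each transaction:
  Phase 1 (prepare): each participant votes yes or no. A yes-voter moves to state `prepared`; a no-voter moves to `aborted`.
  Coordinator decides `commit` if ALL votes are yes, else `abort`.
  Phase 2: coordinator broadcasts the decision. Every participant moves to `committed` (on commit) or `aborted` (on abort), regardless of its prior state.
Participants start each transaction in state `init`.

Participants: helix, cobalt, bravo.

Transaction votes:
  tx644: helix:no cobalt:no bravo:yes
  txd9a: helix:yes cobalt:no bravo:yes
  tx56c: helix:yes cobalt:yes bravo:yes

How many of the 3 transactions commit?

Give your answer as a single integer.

Answer: 1

Derivation:
tx644: no from helix, cobalt -> abort (commits=0)
txd9a: no from cobalt -> abort (commits=0)
tx56c: all yes -> commit (commits=1)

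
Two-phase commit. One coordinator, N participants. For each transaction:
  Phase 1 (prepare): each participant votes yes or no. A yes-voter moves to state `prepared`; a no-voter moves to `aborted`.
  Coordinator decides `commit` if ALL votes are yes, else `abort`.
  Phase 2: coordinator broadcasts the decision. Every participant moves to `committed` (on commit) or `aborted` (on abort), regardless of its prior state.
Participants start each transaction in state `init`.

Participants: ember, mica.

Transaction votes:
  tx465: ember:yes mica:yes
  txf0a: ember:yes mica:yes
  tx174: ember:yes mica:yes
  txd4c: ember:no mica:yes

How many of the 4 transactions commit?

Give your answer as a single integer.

tx465: all yes -> commit (commits=1)
txf0a: all yes -> commit (commits=2)
tx174: all yes -> commit (commits=3)
txd4c: no from ember -> abort (commits=3)

Answer: 3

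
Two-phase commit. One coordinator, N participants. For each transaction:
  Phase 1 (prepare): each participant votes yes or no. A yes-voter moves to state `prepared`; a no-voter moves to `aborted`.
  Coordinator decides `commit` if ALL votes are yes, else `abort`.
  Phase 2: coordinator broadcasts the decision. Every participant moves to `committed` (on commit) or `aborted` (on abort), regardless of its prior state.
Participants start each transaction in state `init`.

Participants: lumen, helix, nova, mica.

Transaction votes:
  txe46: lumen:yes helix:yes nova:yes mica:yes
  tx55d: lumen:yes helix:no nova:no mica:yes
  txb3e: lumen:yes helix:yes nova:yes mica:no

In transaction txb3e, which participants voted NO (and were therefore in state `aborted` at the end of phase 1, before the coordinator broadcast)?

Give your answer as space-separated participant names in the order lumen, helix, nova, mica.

Txn txb3e phase 1: lumen yes -> prepared; helix yes -> prepared; nova yes -> prepared; mica no -> aborted

Answer: mica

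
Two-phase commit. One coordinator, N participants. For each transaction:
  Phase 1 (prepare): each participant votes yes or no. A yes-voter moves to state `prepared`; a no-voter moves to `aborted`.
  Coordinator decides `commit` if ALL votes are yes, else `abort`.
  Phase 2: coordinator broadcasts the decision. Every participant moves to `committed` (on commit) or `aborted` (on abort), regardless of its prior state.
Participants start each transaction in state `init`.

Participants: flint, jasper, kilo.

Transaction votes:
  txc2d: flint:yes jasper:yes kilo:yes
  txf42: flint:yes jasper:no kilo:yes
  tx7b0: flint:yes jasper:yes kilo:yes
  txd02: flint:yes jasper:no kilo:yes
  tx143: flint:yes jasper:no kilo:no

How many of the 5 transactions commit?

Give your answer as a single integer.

Answer: 2

Derivation:
txc2d: all yes -> commit (commits=1)
txf42: no from jasper -> abort (commits=1)
tx7b0: all yes -> commit (commits=2)
txd02: no from jasper -> abort (commits=2)
tx143: no from jasper, kilo -> abort (commits=2)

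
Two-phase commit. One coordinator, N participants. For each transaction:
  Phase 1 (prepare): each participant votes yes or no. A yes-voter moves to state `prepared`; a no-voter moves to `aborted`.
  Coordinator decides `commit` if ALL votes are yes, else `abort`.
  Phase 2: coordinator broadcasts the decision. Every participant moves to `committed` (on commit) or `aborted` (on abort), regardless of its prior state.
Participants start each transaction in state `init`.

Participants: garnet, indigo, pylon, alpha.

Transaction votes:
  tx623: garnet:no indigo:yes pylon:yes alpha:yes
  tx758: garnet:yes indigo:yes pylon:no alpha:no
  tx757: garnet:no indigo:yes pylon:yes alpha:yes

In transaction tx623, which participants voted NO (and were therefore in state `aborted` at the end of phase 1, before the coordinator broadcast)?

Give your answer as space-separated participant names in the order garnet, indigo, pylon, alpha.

Answer: garnet

Derivation:
Txn tx623 phase 1: garnet no -> aborted; indigo yes -> prepared; pylon yes -> prepared; alpha yes -> prepared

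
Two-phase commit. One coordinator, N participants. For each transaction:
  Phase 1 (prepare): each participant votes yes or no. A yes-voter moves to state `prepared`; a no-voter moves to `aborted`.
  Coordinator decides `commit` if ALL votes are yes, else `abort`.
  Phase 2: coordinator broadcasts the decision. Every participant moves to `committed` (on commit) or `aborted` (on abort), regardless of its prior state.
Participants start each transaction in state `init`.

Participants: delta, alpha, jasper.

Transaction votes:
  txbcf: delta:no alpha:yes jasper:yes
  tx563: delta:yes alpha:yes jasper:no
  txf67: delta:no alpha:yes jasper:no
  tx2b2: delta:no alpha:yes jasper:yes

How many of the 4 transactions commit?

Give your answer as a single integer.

txbcf: no from delta -> abort (commits=0)
tx563: no from jasper -> abort (commits=0)
txf67: no from delta, jasper -> abort (commits=0)
tx2b2: no from delta -> abort (commits=0)

Answer: 0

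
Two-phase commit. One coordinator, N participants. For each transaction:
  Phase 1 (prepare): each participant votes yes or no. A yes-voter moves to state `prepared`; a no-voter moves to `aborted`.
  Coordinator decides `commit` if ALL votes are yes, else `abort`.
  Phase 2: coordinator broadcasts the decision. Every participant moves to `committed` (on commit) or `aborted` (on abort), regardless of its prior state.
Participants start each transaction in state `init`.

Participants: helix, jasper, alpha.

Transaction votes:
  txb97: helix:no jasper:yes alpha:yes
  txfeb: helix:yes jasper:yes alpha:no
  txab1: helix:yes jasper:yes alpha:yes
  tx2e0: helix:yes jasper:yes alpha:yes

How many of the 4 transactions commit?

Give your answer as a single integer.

txb97: no from helix -> abort (commits=0)
txfeb: no from alpha -> abort (commits=0)
txab1: all yes -> commit (commits=1)
tx2e0: all yes -> commit (commits=2)

Answer: 2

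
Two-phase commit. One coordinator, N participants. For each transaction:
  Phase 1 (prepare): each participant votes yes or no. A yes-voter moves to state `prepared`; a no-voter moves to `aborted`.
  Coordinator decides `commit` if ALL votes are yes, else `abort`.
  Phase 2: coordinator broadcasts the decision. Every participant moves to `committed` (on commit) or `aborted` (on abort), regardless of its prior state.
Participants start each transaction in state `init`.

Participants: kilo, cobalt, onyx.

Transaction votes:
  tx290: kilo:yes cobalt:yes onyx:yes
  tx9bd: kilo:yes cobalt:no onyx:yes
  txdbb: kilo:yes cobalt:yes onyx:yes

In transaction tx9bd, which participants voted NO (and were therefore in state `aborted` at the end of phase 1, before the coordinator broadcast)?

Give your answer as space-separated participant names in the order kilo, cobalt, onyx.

Txn tx9bd phase 1: kilo yes -> prepared; cobalt no -> aborted; onyx yes -> prepared

Answer: cobalt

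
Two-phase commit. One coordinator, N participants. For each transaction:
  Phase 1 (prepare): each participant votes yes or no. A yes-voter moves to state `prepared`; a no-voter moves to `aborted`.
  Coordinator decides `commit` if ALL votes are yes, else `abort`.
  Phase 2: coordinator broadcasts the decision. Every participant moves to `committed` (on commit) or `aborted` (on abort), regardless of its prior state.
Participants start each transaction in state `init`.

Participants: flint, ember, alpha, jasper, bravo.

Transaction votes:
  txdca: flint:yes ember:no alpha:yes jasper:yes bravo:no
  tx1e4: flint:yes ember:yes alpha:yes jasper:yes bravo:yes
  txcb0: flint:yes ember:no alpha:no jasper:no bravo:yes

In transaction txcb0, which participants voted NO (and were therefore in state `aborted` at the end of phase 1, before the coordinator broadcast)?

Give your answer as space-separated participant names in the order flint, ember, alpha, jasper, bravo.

Answer: ember alpha jasper

Derivation:
Txn txcb0 phase 1: flint yes -> prepared; ember no -> aborted; alpha no -> aborted; jasper no -> aborted; bravo yes -> prepared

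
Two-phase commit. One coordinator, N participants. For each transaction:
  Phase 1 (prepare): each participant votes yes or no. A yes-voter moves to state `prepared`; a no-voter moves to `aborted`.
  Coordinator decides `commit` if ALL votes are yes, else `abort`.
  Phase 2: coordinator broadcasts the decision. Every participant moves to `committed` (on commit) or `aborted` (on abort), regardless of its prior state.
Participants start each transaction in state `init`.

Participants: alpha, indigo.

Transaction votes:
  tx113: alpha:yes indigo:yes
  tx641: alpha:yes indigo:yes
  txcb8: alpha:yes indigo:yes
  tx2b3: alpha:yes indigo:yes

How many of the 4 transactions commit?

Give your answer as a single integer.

Answer: 4

Derivation:
tx113: all yes -> commit (commits=1)
tx641: all yes -> commit (commits=2)
txcb8: all yes -> commit (commits=3)
tx2b3: all yes -> commit (commits=4)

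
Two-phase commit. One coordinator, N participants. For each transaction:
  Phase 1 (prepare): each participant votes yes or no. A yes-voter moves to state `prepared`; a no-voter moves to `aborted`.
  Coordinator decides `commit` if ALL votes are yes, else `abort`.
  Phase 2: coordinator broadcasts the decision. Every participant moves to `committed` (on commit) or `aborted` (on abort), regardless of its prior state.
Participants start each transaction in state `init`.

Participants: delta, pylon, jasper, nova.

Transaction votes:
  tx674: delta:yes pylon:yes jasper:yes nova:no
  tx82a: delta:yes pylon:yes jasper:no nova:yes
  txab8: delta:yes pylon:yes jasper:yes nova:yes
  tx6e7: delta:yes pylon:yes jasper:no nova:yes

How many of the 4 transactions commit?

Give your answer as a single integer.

Answer: 1

Derivation:
tx674: no from nova -> abort (commits=0)
tx82a: no from jasper -> abort (commits=0)
txab8: all yes -> commit (commits=1)
tx6e7: no from jasper -> abort (commits=1)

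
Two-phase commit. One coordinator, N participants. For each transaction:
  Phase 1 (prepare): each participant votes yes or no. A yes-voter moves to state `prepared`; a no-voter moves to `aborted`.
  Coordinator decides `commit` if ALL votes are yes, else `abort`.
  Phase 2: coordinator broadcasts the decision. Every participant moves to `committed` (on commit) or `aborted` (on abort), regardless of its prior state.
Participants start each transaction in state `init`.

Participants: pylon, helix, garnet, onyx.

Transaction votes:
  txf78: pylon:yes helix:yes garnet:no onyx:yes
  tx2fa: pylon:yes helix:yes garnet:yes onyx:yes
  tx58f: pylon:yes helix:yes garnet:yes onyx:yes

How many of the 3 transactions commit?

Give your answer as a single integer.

Answer: 2

Derivation:
txf78: no from garnet -> abort (commits=0)
tx2fa: all yes -> commit (commits=1)
tx58f: all yes -> commit (commits=2)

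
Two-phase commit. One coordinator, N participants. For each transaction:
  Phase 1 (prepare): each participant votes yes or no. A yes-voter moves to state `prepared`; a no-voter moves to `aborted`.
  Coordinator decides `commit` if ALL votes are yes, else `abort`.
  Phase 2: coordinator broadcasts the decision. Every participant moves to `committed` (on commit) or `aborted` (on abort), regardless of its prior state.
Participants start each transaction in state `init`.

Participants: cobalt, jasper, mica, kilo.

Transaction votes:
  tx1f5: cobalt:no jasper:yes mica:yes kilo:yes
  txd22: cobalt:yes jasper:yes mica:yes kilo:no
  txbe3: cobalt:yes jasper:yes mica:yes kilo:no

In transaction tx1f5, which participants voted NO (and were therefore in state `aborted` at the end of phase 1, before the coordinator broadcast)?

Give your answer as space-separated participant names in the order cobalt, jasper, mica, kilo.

Answer: cobalt

Derivation:
Txn tx1f5 phase 1: cobalt no -> aborted; jasper yes -> prepared; mica yes -> prepared; kilo yes -> prepared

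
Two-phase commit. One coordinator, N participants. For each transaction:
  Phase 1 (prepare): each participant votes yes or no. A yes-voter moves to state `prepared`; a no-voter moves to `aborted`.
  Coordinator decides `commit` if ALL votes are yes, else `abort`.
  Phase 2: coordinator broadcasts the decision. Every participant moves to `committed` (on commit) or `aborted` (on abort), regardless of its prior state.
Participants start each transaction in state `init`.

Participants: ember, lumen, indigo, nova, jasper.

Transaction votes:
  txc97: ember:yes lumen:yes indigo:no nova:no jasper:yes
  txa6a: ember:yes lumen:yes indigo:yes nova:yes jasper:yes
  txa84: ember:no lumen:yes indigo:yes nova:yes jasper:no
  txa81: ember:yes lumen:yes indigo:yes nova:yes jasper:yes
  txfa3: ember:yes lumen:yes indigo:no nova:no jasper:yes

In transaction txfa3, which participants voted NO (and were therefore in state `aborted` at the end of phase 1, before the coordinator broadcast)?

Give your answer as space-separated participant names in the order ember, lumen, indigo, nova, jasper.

Answer: indigo nova

Derivation:
Txn txfa3 phase 1: ember yes -> prepared; lumen yes -> prepared; indigo no -> aborted; nova no -> aborted; jasper yes -> prepared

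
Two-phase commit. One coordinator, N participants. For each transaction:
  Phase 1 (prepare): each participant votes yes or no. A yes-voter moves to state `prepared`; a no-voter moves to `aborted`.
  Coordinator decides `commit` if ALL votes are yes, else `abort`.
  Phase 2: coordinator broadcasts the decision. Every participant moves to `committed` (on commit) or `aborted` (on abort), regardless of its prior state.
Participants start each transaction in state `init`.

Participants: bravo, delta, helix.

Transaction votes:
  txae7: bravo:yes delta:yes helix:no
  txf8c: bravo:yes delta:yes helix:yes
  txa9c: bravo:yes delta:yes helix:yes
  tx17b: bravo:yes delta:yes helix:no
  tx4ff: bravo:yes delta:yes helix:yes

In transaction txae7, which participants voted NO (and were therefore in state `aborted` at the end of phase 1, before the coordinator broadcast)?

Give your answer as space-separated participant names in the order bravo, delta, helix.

Answer: helix

Derivation:
Txn txae7 phase 1: bravo yes -> prepared; delta yes -> prepared; helix no -> aborted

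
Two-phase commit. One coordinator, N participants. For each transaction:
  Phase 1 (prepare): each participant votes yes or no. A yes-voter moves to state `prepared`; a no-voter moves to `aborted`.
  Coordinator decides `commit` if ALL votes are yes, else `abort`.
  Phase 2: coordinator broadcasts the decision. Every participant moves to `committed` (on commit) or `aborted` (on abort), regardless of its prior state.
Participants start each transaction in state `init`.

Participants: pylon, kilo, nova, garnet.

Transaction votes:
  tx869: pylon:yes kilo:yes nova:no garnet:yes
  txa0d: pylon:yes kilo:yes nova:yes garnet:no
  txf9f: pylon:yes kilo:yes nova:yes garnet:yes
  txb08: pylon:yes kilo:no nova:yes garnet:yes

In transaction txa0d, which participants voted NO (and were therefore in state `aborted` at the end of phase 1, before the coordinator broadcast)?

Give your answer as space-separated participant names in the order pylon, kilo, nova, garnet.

Answer: garnet

Derivation:
Txn txa0d phase 1: pylon yes -> prepared; kilo yes -> prepared; nova yes -> prepared; garnet no -> aborted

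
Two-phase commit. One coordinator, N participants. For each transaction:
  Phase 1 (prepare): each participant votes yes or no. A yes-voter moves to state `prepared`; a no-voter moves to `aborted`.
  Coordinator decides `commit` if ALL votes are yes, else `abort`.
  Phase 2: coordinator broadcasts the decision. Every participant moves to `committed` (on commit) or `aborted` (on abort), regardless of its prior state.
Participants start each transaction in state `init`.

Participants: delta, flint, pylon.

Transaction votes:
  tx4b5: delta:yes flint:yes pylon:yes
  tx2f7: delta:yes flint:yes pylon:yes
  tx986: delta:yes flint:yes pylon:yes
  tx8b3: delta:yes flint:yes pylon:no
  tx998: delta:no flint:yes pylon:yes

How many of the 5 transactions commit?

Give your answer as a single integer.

tx4b5: all yes -> commit (commits=1)
tx2f7: all yes -> commit (commits=2)
tx986: all yes -> commit (commits=3)
tx8b3: no from pylon -> abort (commits=3)
tx998: no from delta -> abort (commits=3)

Answer: 3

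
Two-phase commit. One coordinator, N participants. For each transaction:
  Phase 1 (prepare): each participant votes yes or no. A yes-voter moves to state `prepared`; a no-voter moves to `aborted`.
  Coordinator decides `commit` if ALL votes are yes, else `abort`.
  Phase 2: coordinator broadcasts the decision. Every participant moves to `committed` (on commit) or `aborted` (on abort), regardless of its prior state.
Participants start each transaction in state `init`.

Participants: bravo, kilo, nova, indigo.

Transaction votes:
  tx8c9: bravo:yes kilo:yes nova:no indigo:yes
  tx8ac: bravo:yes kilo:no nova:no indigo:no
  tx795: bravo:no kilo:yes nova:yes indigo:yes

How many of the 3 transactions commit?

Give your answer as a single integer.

Answer: 0

Derivation:
tx8c9: no from nova -> abort (commits=0)
tx8ac: no from kilo, nova, indigo -> abort (commits=0)
tx795: no from bravo -> abort (commits=0)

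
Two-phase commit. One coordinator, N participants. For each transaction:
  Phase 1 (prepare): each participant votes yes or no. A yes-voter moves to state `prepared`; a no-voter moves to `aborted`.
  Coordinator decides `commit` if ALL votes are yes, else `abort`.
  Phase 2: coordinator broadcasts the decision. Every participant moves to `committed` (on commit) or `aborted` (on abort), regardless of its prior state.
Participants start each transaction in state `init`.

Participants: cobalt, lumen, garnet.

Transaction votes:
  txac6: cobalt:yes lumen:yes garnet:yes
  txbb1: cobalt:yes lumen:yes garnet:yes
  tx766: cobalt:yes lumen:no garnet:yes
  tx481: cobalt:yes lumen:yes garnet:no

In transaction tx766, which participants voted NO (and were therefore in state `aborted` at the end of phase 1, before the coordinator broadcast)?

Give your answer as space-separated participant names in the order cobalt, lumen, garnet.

Txn tx766 phase 1: cobalt yes -> prepared; lumen no -> aborted; garnet yes -> prepared

Answer: lumen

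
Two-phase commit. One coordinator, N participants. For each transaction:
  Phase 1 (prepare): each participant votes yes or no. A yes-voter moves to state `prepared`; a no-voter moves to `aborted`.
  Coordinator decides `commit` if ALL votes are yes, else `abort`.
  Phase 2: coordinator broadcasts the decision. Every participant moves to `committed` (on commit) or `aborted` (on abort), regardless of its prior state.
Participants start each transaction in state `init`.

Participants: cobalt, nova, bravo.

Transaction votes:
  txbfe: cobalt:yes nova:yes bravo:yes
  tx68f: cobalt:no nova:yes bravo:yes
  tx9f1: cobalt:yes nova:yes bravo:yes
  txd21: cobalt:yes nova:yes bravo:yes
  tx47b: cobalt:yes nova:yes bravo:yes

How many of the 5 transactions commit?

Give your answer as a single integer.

txbfe: all yes -> commit (commits=1)
tx68f: no from cobalt -> abort (commits=1)
tx9f1: all yes -> commit (commits=2)
txd21: all yes -> commit (commits=3)
tx47b: all yes -> commit (commits=4)

Answer: 4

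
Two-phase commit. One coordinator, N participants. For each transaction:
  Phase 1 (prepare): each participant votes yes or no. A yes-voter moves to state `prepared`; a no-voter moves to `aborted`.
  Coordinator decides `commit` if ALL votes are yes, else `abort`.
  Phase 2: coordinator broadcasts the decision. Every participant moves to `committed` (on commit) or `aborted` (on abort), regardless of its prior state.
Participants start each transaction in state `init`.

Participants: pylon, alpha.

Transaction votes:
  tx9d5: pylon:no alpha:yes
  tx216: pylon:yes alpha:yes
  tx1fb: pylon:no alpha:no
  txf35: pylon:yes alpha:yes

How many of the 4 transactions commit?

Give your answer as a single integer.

Answer: 2

Derivation:
tx9d5: no from pylon -> abort (commits=0)
tx216: all yes -> commit (commits=1)
tx1fb: no from pylon, alpha -> abort (commits=1)
txf35: all yes -> commit (commits=2)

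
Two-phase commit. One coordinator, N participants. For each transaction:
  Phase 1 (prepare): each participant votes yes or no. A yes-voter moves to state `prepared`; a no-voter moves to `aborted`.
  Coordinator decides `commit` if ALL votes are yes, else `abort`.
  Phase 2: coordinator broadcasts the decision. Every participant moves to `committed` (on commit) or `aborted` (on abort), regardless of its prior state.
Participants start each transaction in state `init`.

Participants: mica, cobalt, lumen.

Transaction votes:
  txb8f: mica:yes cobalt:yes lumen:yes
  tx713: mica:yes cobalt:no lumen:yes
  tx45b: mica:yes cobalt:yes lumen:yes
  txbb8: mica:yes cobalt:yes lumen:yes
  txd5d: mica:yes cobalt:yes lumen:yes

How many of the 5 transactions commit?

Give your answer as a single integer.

txb8f: all yes -> commit (commits=1)
tx713: no from cobalt -> abort (commits=1)
tx45b: all yes -> commit (commits=2)
txbb8: all yes -> commit (commits=3)
txd5d: all yes -> commit (commits=4)

Answer: 4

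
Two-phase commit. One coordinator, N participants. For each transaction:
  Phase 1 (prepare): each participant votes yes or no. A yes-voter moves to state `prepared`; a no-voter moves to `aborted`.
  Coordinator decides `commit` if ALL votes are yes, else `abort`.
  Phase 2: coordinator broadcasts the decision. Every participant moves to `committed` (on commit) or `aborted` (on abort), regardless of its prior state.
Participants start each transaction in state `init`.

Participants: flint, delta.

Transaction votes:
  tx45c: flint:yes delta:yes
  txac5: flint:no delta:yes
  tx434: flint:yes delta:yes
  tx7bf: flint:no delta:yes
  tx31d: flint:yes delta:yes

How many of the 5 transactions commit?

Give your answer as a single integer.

tx45c: all yes -> commit (commits=1)
txac5: no from flint -> abort (commits=1)
tx434: all yes -> commit (commits=2)
tx7bf: no from flint -> abort (commits=2)
tx31d: all yes -> commit (commits=3)

Answer: 3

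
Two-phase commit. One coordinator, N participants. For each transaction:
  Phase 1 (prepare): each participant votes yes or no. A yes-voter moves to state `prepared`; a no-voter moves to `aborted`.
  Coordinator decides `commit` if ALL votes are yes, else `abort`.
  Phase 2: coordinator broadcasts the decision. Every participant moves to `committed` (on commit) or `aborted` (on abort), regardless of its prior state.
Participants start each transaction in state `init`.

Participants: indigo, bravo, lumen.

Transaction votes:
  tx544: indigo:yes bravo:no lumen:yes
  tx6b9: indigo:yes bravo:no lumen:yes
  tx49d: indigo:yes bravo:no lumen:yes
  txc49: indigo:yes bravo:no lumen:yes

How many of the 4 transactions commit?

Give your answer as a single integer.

tx544: no from bravo -> abort (commits=0)
tx6b9: no from bravo -> abort (commits=0)
tx49d: no from bravo -> abort (commits=0)
txc49: no from bravo -> abort (commits=0)

Answer: 0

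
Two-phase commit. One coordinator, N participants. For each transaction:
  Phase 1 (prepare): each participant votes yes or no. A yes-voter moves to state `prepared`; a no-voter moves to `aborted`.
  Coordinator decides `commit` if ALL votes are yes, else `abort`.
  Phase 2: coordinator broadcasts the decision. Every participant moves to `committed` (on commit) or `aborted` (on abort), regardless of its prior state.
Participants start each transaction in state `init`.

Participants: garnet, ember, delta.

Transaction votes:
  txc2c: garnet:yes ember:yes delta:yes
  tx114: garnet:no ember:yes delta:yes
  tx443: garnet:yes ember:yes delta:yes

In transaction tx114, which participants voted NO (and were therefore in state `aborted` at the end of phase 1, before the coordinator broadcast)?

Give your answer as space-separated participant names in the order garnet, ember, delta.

Answer: garnet

Derivation:
Txn tx114 phase 1: garnet no -> aborted; ember yes -> prepared; delta yes -> prepared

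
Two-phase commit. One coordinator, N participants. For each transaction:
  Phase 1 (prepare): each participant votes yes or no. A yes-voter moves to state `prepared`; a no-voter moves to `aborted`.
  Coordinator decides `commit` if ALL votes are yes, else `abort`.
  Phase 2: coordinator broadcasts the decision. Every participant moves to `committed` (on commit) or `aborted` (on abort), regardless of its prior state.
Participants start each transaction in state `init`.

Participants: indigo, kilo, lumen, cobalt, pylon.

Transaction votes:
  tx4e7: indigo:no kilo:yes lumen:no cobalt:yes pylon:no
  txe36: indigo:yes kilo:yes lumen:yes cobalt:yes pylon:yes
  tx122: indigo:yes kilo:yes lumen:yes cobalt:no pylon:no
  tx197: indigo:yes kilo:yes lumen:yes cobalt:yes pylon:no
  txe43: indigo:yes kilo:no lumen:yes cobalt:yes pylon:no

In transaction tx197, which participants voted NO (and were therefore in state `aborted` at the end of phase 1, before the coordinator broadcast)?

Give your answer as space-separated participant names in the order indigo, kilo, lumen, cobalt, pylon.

Txn tx197 phase 1: indigo yes -> prepared; kilo yes -> prepared; lumen yes -> prepared; cobalt yes -> prepared; pylon no -> aborted

Answer: pylon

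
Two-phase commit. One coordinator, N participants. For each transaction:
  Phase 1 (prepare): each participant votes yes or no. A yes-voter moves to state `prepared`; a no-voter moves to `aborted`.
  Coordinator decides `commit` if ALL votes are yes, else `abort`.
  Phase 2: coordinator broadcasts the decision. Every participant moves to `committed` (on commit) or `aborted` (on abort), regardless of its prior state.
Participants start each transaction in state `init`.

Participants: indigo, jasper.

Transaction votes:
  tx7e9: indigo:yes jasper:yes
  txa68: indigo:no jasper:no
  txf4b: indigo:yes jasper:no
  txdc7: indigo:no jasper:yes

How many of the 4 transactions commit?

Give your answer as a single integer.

tx7e9: all yes -> commit (commits=1)
txa68: no from indigo, jasper -> abort (commits=1)
txf4b: no from jasper -> abort (commits=1)
txdc7: no from indigo -> abort (commits=1)

Answer: 1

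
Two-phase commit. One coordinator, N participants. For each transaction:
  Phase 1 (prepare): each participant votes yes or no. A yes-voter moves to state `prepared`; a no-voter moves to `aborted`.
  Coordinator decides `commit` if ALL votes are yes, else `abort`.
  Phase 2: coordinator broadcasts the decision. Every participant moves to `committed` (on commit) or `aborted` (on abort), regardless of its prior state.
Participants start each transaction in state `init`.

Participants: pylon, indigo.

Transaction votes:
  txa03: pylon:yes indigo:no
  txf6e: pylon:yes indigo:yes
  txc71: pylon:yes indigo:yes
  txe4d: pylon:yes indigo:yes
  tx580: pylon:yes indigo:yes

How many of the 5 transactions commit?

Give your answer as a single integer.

Answer: 4

Derivation:
txa03: no from indigo -> abort (commits=0)
txf6e: all yes -> commit (commits=1)
txc71: all yes -> commit (commits=2)
txe4d: all yes -> commit (commits=3)
tx580: all yes -> commit (commits=4)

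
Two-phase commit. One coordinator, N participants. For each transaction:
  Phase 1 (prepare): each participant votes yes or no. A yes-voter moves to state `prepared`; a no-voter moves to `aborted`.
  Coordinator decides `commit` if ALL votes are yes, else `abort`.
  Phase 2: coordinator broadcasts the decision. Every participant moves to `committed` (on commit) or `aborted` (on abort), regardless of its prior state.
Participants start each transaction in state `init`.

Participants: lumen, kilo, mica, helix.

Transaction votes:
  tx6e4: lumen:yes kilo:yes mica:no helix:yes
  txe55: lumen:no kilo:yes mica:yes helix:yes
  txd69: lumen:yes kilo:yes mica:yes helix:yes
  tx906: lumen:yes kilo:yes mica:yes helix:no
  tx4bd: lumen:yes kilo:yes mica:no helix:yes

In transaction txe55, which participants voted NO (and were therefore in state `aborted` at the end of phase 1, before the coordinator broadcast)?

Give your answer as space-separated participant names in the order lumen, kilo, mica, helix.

Txn txe55 phase 1: lumen no -> aborted; kilo yes -> prepared; mica yes -> prepared; helix yes -> prepared

Answer: lumen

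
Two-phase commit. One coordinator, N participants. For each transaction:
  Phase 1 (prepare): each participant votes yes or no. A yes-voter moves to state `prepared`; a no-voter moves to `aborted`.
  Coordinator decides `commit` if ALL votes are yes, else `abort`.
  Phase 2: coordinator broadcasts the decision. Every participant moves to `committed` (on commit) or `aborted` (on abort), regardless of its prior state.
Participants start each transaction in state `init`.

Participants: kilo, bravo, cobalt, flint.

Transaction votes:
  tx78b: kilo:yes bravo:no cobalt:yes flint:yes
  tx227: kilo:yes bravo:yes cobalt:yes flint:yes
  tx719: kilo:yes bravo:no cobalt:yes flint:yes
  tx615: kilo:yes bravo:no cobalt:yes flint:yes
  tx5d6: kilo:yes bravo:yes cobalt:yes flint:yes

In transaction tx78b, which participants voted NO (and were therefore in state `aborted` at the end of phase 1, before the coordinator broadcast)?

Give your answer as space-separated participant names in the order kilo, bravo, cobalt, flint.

Txn tx78b phase 1: kilo yes -> prepared; bravo no -> aborted; cobalt yes -> prepared; flint yes -> prepared

Answer: bravo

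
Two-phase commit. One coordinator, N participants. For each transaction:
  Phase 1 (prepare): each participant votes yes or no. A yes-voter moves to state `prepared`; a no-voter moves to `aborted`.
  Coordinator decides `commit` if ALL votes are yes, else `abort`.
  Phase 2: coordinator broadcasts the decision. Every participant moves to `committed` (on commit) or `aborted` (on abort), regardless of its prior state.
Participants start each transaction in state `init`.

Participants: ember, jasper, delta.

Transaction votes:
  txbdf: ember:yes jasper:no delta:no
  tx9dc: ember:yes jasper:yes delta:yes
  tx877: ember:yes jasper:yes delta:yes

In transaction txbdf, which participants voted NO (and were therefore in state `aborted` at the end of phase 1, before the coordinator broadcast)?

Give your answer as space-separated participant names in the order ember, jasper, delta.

Answer: jasper delta

Derivation:
Txn txbdf phase 1: ember yes -> prepared; jasper no -> aborted; delta no -> aborted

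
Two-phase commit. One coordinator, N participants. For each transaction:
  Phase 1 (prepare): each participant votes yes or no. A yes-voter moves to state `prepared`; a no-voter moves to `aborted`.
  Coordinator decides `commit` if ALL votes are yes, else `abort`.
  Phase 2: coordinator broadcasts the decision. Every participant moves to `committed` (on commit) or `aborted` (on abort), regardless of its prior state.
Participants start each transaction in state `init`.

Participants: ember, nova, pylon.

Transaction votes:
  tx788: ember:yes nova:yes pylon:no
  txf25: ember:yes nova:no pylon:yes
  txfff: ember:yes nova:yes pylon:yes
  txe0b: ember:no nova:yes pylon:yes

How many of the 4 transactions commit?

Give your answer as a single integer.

tx788: no from pylon -> abort (commits=0)
txf25: no from nova -> abort (commits=0)
txfff: all yes -> commit (commits=1)
txe0b: no from ember -> abort (commits=1)

Answer: 1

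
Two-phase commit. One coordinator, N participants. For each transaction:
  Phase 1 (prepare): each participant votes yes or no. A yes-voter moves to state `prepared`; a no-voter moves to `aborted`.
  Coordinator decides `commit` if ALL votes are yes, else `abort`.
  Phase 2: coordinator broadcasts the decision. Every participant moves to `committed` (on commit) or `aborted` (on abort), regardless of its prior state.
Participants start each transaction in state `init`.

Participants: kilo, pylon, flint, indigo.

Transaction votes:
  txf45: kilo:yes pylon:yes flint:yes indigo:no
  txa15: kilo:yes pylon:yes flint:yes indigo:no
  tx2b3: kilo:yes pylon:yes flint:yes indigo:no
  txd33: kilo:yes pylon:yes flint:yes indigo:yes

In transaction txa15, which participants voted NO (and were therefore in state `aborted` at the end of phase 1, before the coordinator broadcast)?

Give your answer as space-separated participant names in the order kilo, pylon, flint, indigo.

Txn txa15 phase 1: kilo yes -> prepared; pylon yes -> prepared; flint yes -> prepared; indigo no -> aborted

Answer: indigo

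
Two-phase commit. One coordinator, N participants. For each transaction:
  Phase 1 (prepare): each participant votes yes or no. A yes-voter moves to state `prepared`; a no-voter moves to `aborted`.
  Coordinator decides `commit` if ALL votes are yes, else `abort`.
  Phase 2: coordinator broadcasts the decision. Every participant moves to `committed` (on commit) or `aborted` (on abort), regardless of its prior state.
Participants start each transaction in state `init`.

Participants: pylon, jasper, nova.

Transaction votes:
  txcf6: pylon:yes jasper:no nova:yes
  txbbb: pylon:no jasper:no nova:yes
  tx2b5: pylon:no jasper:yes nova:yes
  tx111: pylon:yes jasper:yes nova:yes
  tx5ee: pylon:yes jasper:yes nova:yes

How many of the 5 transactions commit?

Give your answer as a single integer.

txcf6: no from jasper -> abort (commits=0)
txbbb: no from pylon, jasper -> abort (commits=0)
tx2b5: no from pylon -> abort (commits=0)
tx111: all yes -> commit (commits=1)
tx5ee: all yes -> commit (commits=2)

Answer: 2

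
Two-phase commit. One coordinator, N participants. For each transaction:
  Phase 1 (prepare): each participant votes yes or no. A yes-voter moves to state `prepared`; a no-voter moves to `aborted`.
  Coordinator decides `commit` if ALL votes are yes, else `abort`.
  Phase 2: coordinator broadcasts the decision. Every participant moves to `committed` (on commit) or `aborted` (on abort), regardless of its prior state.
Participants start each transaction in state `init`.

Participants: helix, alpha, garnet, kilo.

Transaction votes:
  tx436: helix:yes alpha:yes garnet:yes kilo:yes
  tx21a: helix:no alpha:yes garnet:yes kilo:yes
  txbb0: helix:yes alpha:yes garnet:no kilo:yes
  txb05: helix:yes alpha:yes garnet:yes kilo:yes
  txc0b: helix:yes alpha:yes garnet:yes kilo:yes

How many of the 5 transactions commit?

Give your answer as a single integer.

Answer: 3

Derivation:
tx436: all yes -> commit (commits=1)
tx21a: no from helix -> abort (commits=1)
txbb0: no from garnet -> abort (commits=1)
txb05: all yes -> commit (commits=2)
txc0b: all yes -> commit (commits=3)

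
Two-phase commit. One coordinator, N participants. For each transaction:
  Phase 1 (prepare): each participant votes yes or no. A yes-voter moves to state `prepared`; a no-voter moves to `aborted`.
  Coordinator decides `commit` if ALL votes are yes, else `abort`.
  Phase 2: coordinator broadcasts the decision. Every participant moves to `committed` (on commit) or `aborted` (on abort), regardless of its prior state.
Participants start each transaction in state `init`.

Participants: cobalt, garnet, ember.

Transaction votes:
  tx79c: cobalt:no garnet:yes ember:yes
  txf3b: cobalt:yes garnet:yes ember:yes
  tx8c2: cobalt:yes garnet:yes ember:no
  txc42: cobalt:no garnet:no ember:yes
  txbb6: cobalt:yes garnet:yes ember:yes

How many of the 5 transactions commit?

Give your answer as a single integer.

Answer: 2

Derivation:
tx79c: no from cobalt -> abort (commits=0)
txf3b: all yes -> commit (commits=1)
tx8c2: no from ember -> abort (commits=1)
txc42: no from cobalt, garnet -> abort (commits=1)
txbb6: all yes -> commit (commits=2)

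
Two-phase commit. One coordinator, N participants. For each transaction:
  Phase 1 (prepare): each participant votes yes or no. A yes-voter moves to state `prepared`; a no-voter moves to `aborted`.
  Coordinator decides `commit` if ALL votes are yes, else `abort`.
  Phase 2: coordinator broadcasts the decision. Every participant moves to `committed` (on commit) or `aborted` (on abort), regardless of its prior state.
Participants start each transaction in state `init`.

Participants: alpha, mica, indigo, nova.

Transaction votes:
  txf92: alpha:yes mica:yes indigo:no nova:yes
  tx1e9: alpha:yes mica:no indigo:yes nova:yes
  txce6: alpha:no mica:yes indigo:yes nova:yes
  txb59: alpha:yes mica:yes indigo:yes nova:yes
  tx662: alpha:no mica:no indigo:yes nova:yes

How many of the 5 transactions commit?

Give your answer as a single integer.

txf92: no from indigo -> abort (commits=0)
tx1e9: no from mica -> abort (commits=0)
txce6: no from alpha -> abort (commits=0)
txb59: all yes -> commit (commits=1)
tx662: no from alpha, mica -> abort (commits=1)

Answer: 1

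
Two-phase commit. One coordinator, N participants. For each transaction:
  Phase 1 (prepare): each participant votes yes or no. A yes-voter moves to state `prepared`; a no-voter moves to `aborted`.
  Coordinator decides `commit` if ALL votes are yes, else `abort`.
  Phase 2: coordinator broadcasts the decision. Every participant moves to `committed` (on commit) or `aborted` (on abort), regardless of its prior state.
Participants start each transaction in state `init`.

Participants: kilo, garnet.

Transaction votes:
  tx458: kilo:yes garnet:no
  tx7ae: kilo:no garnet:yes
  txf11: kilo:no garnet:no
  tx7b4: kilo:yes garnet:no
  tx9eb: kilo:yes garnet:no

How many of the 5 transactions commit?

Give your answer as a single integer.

tx458: no from garnet -> abort (commits=0)
tx7ae: no from kilo -> abort (commits=0)
txf11: no from kilo, garnet -> abort (commits=0)
tx7b4: no from garnet -> abort (commits=0)
tx9eb: no from garnet -> abort (commits=0)

Answer: 0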